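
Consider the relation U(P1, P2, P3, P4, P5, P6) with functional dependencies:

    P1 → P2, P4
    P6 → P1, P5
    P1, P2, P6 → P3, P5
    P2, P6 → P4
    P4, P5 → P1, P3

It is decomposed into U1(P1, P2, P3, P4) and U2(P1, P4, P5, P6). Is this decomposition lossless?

No

Common attributes: U1 ∩ U2 = {P1, P4}.
Closure of {P1, P4}: P1 → P2, P4 applies, adding P2. So (P1, P4)⁺ = {P1, P2, P4}.
The closure contains neither all of U1 = {P1, P2, P3, P4} nor all of U2 = {P1, P4, P5, P6}, so the common attributes are not a superkey of either fragment. The join is lossy.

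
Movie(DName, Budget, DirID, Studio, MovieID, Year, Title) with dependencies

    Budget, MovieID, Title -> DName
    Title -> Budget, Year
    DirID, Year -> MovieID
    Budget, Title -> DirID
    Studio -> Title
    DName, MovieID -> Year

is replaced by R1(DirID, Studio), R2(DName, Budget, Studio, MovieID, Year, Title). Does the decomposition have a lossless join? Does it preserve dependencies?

Lossless test: (Studio)⁺ = {DName, Budget, DirID, Studio, MovieID, Year, Title}, which contains all of one fragment — lossless.
Dependency preservation: the restricted closure of {DirID, Year} across the fragments never reaches {MovieID}, so DirID, Year → MovieID cannot be enforced without a join — not preserved.

lossless but not dependency-preserving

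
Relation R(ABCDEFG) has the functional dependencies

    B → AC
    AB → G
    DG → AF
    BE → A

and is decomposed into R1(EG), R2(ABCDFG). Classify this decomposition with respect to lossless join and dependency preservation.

Lossless test: (G)⁺ = {G}, which is a superkey of neither fragment — lossy.
Dependency preservation: BE → A is not contained in any single fragment, but the restricted closure of its left-hand side across the fragments still reaches the right-hand side; the remaining FDs each lie inside some fragment. All dependencies are preserved.

lossy but dependency-preserving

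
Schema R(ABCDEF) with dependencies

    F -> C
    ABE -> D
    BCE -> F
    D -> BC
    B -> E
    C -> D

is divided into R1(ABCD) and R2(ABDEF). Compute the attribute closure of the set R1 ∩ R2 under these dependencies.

R1 ∩ R2 = {ABD}.
D → BC applies, adding C
B → E applies, adding E
BCE → F applies, adding F
Closure: {ABCDEF}.

ABCDEF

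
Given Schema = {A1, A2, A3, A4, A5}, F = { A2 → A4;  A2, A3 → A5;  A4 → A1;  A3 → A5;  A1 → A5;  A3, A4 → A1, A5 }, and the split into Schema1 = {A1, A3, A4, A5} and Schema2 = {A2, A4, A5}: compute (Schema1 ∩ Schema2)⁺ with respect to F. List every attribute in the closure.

A1, A4, A5

Schema1 ∩ Schema2 = {A4, A5}.
A4 → A1 applies, adding A1
Closure: {A1, A4, A5}.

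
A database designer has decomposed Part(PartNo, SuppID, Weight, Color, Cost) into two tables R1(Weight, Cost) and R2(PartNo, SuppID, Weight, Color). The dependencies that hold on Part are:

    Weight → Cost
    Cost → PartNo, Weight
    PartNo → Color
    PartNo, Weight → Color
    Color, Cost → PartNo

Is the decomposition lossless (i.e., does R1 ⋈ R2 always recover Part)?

Common attributes: R1 ∩ R2 = {Weight}.
Closure of {Weight}: Weight → Cost applies, adding Cost; Cost → PartNo, Weight applies, adding PartNo; PartNo → Color applies, adding Color. So (Weight)⁺ = {PartNo, Weight, Color, Cost}.
This closure contains every attribute of R1, so R1 ∩ R2 → R1. The join is lossless.

Yes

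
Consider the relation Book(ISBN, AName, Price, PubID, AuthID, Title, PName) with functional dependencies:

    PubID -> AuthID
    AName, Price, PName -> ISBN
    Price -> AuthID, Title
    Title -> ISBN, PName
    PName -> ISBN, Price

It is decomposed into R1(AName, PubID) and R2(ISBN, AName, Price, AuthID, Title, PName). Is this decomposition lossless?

No

Common attributes: R1 ∩ R2 = {AName}.
No dependency enlarges {AName}, so (AName)⁺ = {AName}.
The closure contains neither all of R1 = {AName, PubID} nor all of R2 = {ISBN, AName, Price, AuthID, Title, PName}, so the common attributes are not a superkey of either fragment. The join is lossy.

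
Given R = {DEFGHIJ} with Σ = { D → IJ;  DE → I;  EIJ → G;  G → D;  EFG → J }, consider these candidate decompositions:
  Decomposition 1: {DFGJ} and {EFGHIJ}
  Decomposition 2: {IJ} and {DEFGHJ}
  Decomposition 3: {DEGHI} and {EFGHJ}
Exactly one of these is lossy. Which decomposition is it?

Decomposition 2

Decomposition 1: common = {FGJ}, closure = {DFGIJ} → lossless.
Decomposition 2: common = {J}, closure = {J} → lossy.
Decomposition 3: common = {EGH}, closure = {DEGHIJ} → lossless.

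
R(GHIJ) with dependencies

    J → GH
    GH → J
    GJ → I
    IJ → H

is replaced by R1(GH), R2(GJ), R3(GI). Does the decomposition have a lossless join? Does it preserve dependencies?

Lossless test (chase): applying each FD to every pair of rows produces no changes in the tableau, so no row becomes fully distinguished — the join is lossy.
Dependency preservation: the restricted closure of {J} across the fragments never reaches {GH}, so J → GH cannot be enforced without a join — not preserved.

lossy and not dependency-preserving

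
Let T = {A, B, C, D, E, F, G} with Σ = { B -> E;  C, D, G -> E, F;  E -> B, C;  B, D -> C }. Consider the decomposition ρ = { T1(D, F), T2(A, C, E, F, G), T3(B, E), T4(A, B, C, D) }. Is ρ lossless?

Chase test. Columns are A, B, C, D, E, F, G; row i has aⱼ where attribute j ∈ Ti, else bᵢⱼ.
Initial tableau (one row per fragment):
  row 1: b11 b12 b13 a4 b15 a6 b17
  row 2: a1 b22 a3 b24 a5 a6 a7
  row 3: b31 a2 b33 b34 a5 b36 b37
  row 4: a1 a2 a3 a4 b45 b46 b47
Rows 3 and 4 agree on B; apply B→E and equate their E entries.
Rows 2 and 3 agree on E; apply E→B, C and equate their B, C entries.
No row becomes fully distinguished — the join is lossy.

No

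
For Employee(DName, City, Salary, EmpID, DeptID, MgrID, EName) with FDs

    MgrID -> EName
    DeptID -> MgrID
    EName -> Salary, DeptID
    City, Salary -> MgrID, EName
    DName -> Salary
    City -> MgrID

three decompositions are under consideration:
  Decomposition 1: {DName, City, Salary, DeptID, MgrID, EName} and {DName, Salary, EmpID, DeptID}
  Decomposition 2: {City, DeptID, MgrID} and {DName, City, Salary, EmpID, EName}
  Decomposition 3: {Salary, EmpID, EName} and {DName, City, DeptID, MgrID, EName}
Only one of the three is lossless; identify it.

Decomposition 2

Decomposition 1: common = {DName, Salary, DeptID}, closure = {DName, Salary, DeptID, MgrID, EName} → lossy.
Decomposition 2: common = {City}, closure = {City, Salary, DeptID, MgrID, EName} → lossless.
Decomposition 3: common = {EName}, closure = {Salary, DeptID, MgrID, EName} → lossy.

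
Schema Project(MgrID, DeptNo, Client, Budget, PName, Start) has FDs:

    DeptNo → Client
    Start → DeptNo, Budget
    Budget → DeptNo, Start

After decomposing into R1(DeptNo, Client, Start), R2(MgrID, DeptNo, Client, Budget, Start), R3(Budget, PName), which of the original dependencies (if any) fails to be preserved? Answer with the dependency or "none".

none

DeptNo → Client lies within R1.
Start → DeptNo, Budget lies within R2.
Budget → DeptNo, Start lies within R2.
Every dependency is enforceable on the fragments, so the decomposition is dependency-preserving.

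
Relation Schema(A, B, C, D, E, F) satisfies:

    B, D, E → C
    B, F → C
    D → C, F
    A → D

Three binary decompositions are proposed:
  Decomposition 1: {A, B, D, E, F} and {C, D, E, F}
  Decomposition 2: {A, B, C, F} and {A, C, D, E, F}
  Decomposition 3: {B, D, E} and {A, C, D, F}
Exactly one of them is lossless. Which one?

Decomposition 1

Decomposition 1: common = {D, E, F}, closure = {C, D, E, F} → lossless.
Decomposition 2: common = {A, C, F}, closure = {A, C, D, F} → lossy.
Decomposition 3: common = {D}, closure = {C, D, F} → lossy.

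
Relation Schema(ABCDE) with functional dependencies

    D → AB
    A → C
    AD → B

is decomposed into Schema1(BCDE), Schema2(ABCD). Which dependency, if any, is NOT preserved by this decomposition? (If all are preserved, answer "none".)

none

D → AB lies within Schema2.
A → C lies within Schema2.
AD → B lies within Schema2.
Every dependency is enforceable on the fragments, so the decomposition is dependency-preserving.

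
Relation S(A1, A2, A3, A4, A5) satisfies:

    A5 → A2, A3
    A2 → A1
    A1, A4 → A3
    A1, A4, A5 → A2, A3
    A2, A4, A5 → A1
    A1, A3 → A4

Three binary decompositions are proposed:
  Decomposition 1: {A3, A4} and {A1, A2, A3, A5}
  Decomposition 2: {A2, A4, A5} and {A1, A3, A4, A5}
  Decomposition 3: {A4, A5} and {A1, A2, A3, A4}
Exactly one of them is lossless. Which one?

Decomposition 2

Decomposition 1: common = {A3}, closure = {A3} → lossy.
Decomposition 2: common = {A4, A5}, closure = {A1, A2, A3, A4, A5} → lossless.
Decomposition 3: common = {A4}, closure = {A4} → lossy.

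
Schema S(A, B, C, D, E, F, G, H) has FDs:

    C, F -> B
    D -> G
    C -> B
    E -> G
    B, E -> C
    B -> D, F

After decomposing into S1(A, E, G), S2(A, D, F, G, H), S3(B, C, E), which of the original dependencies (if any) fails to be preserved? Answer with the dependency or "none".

B -> D, F

Check B → D, F: no single fragment contains all of {B, D, F}, and the restricted closure of {B} across the fragments never reaches {D, F}.
C, F → B is preserved.
D → G is preserved.
C → B is preserved.
E → G is preserved.
B, E → C is preserved.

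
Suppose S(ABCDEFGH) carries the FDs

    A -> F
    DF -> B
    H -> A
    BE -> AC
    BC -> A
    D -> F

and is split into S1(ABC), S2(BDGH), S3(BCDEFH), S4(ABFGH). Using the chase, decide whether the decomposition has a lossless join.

No

Chase test. Columns are ABCDEFGH; row i has aⱼ where attribute j ∈ Si, else bᵢⱼ.
Initial tableau (one row per fragment):
  row 1: a1 a2 a3 b14 b15 b16 b17 b18
  row 2: b21 a2 b23 a4 b25 b26 a7 a8
  row 3: b31 a2 a3 a4 a5 a6 b37 a8
  row 4: a1 a2 b43 b44 b45 a6 a7 a8
Rows 1 and 4 agree on A; apply A→F and equate their F entries.
Rows 2 and 3 agree on H; apply H→A and equate their A entries.
Rows 2 and 4 agree on H; apply H→A and equate their A entries.
Rows 2 and 3 agree on D; apply D→F and equate their F entries.
No row becomes fully distinguished — the join is lossy.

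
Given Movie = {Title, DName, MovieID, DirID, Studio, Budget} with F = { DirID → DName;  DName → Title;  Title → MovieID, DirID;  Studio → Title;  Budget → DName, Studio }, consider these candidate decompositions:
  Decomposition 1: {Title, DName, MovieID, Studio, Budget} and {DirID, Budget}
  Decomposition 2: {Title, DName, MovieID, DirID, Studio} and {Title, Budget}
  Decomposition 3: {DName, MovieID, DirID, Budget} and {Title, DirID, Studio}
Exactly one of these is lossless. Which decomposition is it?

Decomposition 1: common = {Budget}, closure = {Title, DName, MovieID, DirID, Studio, Budget} → lossless.
Decomposition 2: common = {Title}, closure = {Title, DName, MovieID, DirID} → lossy.
Decomposition 3: common = {DirID}, closure = {Title, DName, MovieID, DirID} → lossy.

Decomposition 1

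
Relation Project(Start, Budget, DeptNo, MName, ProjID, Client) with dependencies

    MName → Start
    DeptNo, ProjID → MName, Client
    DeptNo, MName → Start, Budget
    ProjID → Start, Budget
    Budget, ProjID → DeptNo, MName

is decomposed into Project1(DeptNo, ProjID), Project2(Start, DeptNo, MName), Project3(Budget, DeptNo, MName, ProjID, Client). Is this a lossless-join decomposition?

Yes

Chase test. Columns are Start, Budget, DeptNo, MName, ProjID, Client; row i has aⱼ where attribute j ∈ Projecti, else bᵢⱼ.
Initial tableau (one row per fragment):
  row 1: b11 b12 a3 b14 a5 b16
  row 2: a1 b22 a3 a4 b25 b26
  row 3: b31 a2 a3 a4 a5 a6
Rows 2 and 3 agree on MName; apply MName→Start and equate their Start entries.
Rows 1 and 3 agree on DeptNo, ProjID; apply DeptNo, ProjID→MName, Client and equate their MName, Client entries.
Rows 1 and 2 agree on DeptNo, MName; apply DeptNo, MName→Start, Budget and equate their Start, Budget entries.
Rows 1 and 3 agree on DeptNo, MName; apply DeptNo, MName→Start, Budget and equate their Start, Budget entries.
Row 1 is now all distinguished symbols — the join is lossless.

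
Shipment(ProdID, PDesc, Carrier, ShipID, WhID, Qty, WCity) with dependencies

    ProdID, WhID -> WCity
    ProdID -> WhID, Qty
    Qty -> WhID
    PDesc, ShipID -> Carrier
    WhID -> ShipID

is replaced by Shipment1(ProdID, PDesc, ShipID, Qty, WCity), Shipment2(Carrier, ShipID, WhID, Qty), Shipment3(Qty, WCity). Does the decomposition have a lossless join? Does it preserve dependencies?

lossy and not dependency-preserving

Lossless test (chase): Rows 1 and 2 agree on Qty; apply Qty→WhID and equate their WhID entries. Rows 1 and 3 agree on Qty; apply Qty→WhID and equate their WhID entries. Rows 1 and 3 agree on WhID; apply WhID→ShipID and equate their ShipID entries. No row becomes fully distinguished — the join is lossy.
Dependency preservation: the restricted closure of {PDesc, ShipID} across the fragments never reaches {Carrier}, so PDesc, ShipID → Carrier cannot be enforced without a join — not preserved.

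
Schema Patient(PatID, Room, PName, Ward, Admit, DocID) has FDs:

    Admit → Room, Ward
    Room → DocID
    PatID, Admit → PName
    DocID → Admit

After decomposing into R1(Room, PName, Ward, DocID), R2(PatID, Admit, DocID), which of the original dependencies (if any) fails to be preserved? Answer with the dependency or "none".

PatID, Admit → PName

Check PatID, Admit → PName: no single fragment contains all of {PatID, PName, Admit}, and the restricted closure of {PatID, Admit} across the fragments never reaches {PName}.
Admit → Room, Ward is preserved.
Room → DocID is preserved.
DocID → Admit is preserved.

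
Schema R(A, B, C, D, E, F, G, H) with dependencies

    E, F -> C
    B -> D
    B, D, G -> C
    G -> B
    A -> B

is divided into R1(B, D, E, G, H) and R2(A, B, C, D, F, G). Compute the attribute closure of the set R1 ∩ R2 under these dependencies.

R1 ∩ R2 = {B, D, G}.
B, D, G → C applies, adding C
Closure: {B, C, D, G}.

B, C, D, G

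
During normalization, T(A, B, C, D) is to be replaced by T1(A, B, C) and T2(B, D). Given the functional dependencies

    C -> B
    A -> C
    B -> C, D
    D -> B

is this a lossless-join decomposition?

Common attributes: T1 ∩ T2 = {B}.
Closure of {B}: B → C, D applies, adding C, D. So (B)⁺ = {B, C, D}.
This closure contains every attribute of T2, so T1 ∩ T2 → T2. The join is lossless.

Yes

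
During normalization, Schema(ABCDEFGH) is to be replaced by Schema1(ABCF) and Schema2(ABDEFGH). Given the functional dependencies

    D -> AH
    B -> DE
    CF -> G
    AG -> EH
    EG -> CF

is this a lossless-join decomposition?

No

Common attributes: Schema1 ∩ Schema2 = {ABF}.
Closure of {ABF}: B → DE applies, adding DE; D → AH applies, adding H. So (ABF)⁺ = {ABDEFH}.
The closure contains neither all of Schema1 = {ABCF} nor all of Schema2 = {ABDEFGH}, so the common attributes are not a superkey of either fragment. The join is lossy.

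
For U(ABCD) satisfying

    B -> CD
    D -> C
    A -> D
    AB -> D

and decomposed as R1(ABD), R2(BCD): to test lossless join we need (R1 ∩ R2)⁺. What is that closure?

R1 ∩ R2 = {BD}.
B → CD applies, adding C
Closure: {BCD}.

BCD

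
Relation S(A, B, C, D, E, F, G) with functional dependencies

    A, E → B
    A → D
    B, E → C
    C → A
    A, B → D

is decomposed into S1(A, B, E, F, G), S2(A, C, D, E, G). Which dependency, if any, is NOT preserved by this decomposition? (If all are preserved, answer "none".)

A, E → B lies within S1.
A → D lies within S2.
B, E → C: restricted closure across fragments reaches C.
C → A lies within S2.
A, B → D: restricted closure across fragments reaches D.
Every dependency is enforceable on the fragments, so the decomposition is dependency-preserving.

none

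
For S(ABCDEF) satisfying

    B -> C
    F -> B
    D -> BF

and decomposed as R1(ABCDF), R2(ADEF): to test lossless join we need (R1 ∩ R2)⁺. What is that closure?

ABCDF

R1 ∩ R2 = {ADF}.
F → B applies, adding B
B → C applies, adding C
Closure: {ABCDF}.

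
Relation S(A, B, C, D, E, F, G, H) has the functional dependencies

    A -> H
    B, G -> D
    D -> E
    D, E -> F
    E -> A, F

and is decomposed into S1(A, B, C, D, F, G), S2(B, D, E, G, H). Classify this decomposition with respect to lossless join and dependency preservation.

Lossless test: (B, D, G)⁺ = {A, B, D, E, F, G, H}, which contains all of one fragment — lossless.
Dependency preservation: the restricted closure of {A} across the fragments never reaches {H}, so A → H cannot be enforced without a join — not preserved.

lossless but not dependency-preserving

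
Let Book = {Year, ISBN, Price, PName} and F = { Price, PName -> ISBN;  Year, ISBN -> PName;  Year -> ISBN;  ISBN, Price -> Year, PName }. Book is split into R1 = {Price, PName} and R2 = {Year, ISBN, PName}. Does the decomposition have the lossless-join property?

No

Common attributes: R1 ∩ R2 = {PName}.
No dependency enlarges {PName}, so (PName)⁺ = {PName}.
The closure contains neither all of R1 = {Price, PName} nor all of R2 = {Year, ISBN, PName}, so the common attributes are not a superkey of either fragment. The join is lossy.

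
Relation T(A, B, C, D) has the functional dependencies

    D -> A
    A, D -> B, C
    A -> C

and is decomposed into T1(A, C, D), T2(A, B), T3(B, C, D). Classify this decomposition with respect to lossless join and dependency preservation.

Lossless test (chase): Rows 1 and 3 agree on D; apply D→A and equate their A entries. Rows 1 and 3 agree on A, D; apply A, D→B, C and equate their B, C entries. Rows 1 and 2 agree on A; apply A→C and equate their C entries. Row 1 is now all distinguished symbols — the join is lossless.
Dependency preservation: A, D → B, C is not contained in any single fragment, but the restricted closure of its left-hand side across the fragments still reaches the right-hand side; the remaining FDs each lie inside some fragment. All dependencies are preserved.

lossless and dependency-preserving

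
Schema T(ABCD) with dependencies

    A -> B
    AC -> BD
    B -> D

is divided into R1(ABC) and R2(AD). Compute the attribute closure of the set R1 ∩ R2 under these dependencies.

ABD

R1 ∩ R2 = {A}.
A → B applies, adding B
B → D applies, adding D
Closure: {ABD}.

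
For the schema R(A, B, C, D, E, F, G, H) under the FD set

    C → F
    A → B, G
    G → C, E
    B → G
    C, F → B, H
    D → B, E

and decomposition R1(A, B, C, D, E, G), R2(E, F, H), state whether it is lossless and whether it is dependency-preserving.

lossy and not dependency-preserving

Lossless test: (E)⁺ = {E}, which is a superkey of neither fragment — lossy.
Dependency preservation: the restricted closure of {C} across the fragments never reaches {F}, so C → F cannot be enforced without a join — not preserved.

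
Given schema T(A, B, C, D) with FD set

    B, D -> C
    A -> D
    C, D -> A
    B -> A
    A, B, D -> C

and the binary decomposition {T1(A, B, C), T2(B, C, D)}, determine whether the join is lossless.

Yes

Common attributes: T1 ∩ T2 = {B, C}.
Closure of {B, C}: B → A applies, adding A; A → D applies, adding D. So (B, C)⁺ = {A, B, C, D}.
This closure contains every attribute of T1, so T1 ∩ T2 → T1. The join is lossless.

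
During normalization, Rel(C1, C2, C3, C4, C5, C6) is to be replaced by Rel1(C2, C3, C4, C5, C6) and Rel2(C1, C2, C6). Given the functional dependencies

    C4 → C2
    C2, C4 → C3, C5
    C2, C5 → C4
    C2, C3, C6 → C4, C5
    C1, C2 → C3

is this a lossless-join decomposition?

Common attributes: Rel1 ∩ Rel2 = {C2, C6}.
No dependency enlarges {C2, C6}, so (C2, C6)⁺ = {C2, C6}.
The closure contains neither all of Rel1 = {C2, C3, C4, C5, C6} nor all of Rel2 = {C1, C2, C6}, so the common attributes are not a superkey of either fragment. The join is lossy.

No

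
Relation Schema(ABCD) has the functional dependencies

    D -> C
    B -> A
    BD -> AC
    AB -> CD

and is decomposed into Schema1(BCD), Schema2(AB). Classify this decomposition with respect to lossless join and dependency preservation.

lossless and dependency-preserving

Lossless test: (B)⁺ = {ABCD}, which contains all of one fragment — lossless.
Dependency preservation: BD → AC; AB → CD are not contained in any single fragment, but the restricted closure of each left-hand side across the fragments still reaches the right-hand side; the remaining FDs each lie inside some fragment. All dependencies are preserved.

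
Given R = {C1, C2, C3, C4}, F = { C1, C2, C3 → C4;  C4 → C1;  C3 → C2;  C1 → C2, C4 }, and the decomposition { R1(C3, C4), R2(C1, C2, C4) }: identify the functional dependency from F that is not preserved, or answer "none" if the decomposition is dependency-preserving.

Check C3 → C2: no single fragment contains all of {C2, C3}, and the restricted closure of {C3} across the fragments never reaches {C2}.
C1, C2, C3 → C4 is preserved.
C4 → C1 is preserved.
C1 → C2, C4 is preserved.

C3 → C2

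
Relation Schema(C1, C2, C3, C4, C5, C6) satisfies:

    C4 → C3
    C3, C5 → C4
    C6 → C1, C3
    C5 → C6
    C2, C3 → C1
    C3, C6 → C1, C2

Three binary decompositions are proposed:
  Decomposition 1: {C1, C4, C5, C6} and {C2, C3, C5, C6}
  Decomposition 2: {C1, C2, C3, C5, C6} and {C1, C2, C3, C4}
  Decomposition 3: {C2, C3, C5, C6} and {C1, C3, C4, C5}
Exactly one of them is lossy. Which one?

Decomposition 2

Decomposition 1: common = {C5, C6}, closure = {C1, C2, C3, C4, C5, C6} → lossless.
Decomposition 2: common = {C1, C2, C3}, closure = {C1, C2, C3} → lossy.
Decomposition 3: common = {C3, C5}, closure = {C1, C2, C3, C4, C5, C6} → lossless.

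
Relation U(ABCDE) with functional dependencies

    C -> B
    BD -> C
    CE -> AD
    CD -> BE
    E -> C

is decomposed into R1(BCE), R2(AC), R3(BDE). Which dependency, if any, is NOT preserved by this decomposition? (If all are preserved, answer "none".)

Check CE → AD: no single fragment contains all of {ACDE}, and the restricted closure of {CE} across the fragments never reaches {AD}.
C → B is preserved.
BD → C is preserved.
CD → BE is preserved.
E → C is preserved.

CE -> AD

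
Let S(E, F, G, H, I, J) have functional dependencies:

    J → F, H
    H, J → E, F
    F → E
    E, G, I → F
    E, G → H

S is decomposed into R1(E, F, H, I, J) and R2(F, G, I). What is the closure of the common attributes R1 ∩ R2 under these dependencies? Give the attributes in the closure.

E, F, I

R1 ∩ R2 = {F, I}.
F → E applies, adding E
Closure: {E, F, I}.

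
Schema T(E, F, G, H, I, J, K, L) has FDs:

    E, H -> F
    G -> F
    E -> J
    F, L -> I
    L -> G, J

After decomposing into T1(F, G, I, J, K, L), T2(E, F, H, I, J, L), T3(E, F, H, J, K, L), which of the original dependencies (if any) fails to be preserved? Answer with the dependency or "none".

none

E, H → F lies within T2.
G → F lies within T1.
E → J lies within T2.
F, L → I lies within T1.
L → G, J lies within T1.
Every dependency is enforceable on the fragments, so the decomposition is dependency-preserving.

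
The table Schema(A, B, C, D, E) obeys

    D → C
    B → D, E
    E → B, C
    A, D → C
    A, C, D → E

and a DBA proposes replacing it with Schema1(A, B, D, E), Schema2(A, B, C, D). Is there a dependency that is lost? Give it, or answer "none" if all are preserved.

D → C lies within Schema2.
B → D, E lies within Schema1.
E → B, C: restricted closure across fragments reaches B, C.
A, D → C lies within Schema2.
A, C, D → E: restricted closure across fragments reaches E.
Every dependency is enforceable on the fragments, so the decomposition is dependency-preserving.

none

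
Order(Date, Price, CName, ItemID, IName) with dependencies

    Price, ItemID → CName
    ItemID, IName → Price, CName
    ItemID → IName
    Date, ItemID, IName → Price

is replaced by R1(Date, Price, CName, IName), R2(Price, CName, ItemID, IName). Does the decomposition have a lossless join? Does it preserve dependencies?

lossy but dependency-preserving

Lossless test: (Price, CName, IName)⁺ = {Price, CName, IName}, which is a superkey of neither fragment — lossy.
Dependency preservation: Date, ItemID, IName → Price is not contained in any single fragment, but the restricted closure of its left-hand side across the fragments still reaches the right-hand side; the remaining FDs each lie inside some fragment. All dependencies are preserved.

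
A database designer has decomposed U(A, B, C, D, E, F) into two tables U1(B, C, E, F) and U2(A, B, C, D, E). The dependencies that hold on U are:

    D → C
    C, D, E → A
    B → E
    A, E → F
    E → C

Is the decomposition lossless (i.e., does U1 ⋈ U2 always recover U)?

No

Common attributes: U1 ∩ U2 = {B, C, E}.
No dependency enlarges {B, C, E}, so (B, C, E)⁺ = {B, C, E}.
The closure contains neither all of U1 = {B, C, E, F} nor all of U2 = {A, B, C, D, E}, so the common attributes are not a superkey of either fragment. The join is lossy.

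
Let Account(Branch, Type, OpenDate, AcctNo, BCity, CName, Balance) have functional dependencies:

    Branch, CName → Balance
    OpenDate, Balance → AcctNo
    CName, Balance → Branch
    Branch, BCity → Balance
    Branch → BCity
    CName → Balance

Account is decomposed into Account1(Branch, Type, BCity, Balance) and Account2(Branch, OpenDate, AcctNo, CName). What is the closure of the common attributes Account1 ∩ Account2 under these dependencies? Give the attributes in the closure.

Account1 ∩ Account2 = {Branch}.
Branch → BCity applies, adding BCity
Branch, BCity → Balance applies, adding Balance
Closure: {Branch, BCity, Balance}.

Branch, BCity, Balance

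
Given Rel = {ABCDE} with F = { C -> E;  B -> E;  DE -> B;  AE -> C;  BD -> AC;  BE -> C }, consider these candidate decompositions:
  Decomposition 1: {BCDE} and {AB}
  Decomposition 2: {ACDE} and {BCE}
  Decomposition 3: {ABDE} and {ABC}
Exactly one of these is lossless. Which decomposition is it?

Decomposition 3

Decomposition 1: common = {B}, closure = {BCE} → lossy.
Decomposition 2: common = {CE}, closure = {CE} → lossy.
Decomposition 3: common = {AB}, closure = {ABCE} → lossless.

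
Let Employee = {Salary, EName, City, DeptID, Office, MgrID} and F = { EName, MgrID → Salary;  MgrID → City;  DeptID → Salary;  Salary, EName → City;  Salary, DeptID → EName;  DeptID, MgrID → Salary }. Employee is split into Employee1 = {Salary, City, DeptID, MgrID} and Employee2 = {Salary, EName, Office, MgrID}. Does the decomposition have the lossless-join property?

Common attributes: Employee1 ∩ Employee2 = {Salary, MgrID}.
Closure of {Salary, MgrID}: MgrID → City applies, adding City. So (Salary, MgrID)⁺ = {Salary, City, MgrID}.
The closure contains neither all of Employee1 = {Salary, City, DeptID, MgrID} nor all of Employee2 = {Salary, EName, Office, MgrID}, so the common attributes are not a superkey of either fragment. The join is lossy.

No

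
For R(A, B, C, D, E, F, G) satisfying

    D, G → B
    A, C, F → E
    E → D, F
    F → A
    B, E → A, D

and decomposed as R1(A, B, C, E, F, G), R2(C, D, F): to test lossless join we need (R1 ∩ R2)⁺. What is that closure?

R1 ∩ R2 = {C, F}.
F → A applies, adding A
A, C, F → E applies, adding E
E → D, F applies, adding D
Closure: {A, C, D, E, F}.

A, C, D, E, F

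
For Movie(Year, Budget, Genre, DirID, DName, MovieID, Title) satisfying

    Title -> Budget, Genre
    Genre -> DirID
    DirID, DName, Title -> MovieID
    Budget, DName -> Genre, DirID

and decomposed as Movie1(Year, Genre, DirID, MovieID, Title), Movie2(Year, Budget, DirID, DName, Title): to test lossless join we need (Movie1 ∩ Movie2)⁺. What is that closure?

Movie1 ∩ Movie2 = {Year, DirID, Title}.
Title → Budget, Genre applies, adding Budget, Genre
Closure: {Year, Budget, Genre, DirID, Title}.

Year, Budget, Genre, DirID, Title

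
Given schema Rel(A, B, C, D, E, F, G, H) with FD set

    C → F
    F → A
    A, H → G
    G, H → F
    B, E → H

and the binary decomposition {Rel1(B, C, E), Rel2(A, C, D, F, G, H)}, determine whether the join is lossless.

Common attributes: Rel1 ∩ Rel2 = {C}.
Closure of {C}: C → F applies, adding F; F → A applies, adding A. So (C)⁺ = {A, C, F}.
The closure contains neither all of Rel1 = {B, C, E} nor all of Rel2 = {A, C, D, F, G, H}, so the common attributes are not a superkey of either fragment. The join is lossy.

No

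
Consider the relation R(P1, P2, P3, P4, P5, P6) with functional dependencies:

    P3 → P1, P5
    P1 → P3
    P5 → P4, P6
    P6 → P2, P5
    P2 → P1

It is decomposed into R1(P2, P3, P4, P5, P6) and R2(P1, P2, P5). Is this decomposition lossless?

Common attributes: R1 ∩ R2 = {P2, P5}.
Closure of {P2, P5}: P5 → P4, P6 applies, adding P4, P6; P2 → P1 applies, adding P1; P1 → P3 applies, adding P3. So (P2, P5)⁺ = {P1, P2, P3, P4, P5, P6}.
This closure contains every attribute of R1, so R1 ∩ R2 → R1. The join is lossless.

Yes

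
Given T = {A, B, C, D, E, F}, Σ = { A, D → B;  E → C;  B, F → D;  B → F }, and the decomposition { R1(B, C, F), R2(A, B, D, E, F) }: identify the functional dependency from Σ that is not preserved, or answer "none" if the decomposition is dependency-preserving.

E → C

Check E → C: no single fragment contains all of {C, E}, and the restricted closure of {E} across the fragments never reaches {C}.
A, D → B is preserved.
B, F → D is preserved.
B → F is preserved.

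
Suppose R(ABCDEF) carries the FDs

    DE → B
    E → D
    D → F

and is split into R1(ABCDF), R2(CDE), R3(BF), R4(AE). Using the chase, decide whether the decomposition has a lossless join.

Chase test. Columns are ABCDEF; row i has aⱼ where attribute j ∈ Ri, else bᵢⱼ.
Initial tableau (one row per fragment):
  row 1: a1 a2 a3 a4 b15 a6
  row 2: b21 b22 a3 a4 a5 b26
  row 3: b31 a2 b33 b34 b35 a6
  row 4: a1 b42 b43 b44 a5 b46
Rows 2 and 4 agree on E; apply E→D and equate their D entries.
Rows 1 and 2 agree on D; apply D→F and equate their F entries.
Rows 1 and 4 agree on D; apply D→F and equate their F entries.
Rows 2 and 4 agree on DE; apply DE→B and equate their B entries.
No row becomes fully distinguished — the join is lossy.

No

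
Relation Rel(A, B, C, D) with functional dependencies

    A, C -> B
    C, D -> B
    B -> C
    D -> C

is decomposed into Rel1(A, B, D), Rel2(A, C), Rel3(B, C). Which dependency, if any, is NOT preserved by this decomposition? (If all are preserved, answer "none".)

A, C -> B

Check A, C → B: no single fragment contains all of {A, B, C}, and the restricted closure of {A, C} across the fragments never reaches {B}.
C, D → B is preserved.
B → C is preserved.
D → C is preserved.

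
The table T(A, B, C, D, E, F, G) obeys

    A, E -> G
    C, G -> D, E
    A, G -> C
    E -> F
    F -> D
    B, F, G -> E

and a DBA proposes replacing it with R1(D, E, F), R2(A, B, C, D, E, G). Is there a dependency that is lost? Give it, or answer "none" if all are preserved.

Check B, F, G → E: no single fragment contains all of {B, E, F, G}, and the restricted closure of {B, F, G} across the fragments never reaches {E}.
A, E → G is preserved.
C, G → D, E is preserved.
A, G → C is preserved.
E → F is preserved.
F → D is preserved.

B, F, G -> E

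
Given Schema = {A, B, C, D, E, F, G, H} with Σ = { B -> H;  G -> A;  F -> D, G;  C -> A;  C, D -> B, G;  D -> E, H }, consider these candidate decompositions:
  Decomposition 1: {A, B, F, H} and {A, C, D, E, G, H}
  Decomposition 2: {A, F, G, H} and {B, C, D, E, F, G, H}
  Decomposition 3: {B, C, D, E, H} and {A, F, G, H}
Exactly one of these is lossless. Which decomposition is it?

Decomposition 1: common = {A, H}, closure = {A, H} → lossy.
Decomposition 2: common = {F, G, H}, closure = {A, D, E, F, G, H} → lossless.
Decomposition 3: common = {H}, closure = {H} → lossy.

Decomposition 2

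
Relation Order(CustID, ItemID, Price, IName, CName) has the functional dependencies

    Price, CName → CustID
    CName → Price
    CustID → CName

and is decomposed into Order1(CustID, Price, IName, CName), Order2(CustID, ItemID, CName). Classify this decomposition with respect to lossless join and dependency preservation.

Lossless test: (CustID, CName)⁺ = {CustID, Price, CName}, which is a superkey of neither fragment — lossy.
Dependency preservation: every FD's attributes lie within a single fragment, so each can be enforced locally — preserved.

lossy but dependency-preserving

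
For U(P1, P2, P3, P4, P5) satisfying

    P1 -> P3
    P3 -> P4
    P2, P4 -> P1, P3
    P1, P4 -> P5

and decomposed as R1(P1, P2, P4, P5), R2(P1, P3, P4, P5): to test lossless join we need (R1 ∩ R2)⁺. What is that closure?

P1, P3, P4, P5

R1 ∩ R2 = {P1, P4, P5}.
P1 → P3 applies, adding P3
Closure: {P1, P3, P4, P5}.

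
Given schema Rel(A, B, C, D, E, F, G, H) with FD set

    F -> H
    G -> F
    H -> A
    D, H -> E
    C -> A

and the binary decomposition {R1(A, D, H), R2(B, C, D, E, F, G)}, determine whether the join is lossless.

Common attributes: R1 ∩ R2 = {D}.
No dependency enlarges {D}, so (D)⁺ = {D}.
The closure contains neither all of R1 = {A, D, H} nor all of R2 = {B, C, D, E, F, G}, so the common attributes are not a superkey of either fragment. The join is lossy.

No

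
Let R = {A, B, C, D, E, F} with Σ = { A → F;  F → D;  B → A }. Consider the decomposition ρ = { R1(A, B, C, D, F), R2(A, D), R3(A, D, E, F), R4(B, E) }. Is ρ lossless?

No

Chase test. Columns are A, B, C, D, E, F; row i has aⱼ where attribute j ∈ Ri, else bᵢⱼ.
Initial tableau (one row per fragment):
  row 1: a1 a2 a3 a4 b15 a6
  row 2: a1 b22 b23 a4 b25 b26
  row 3: a1 b32 b33 a4 a5 a6
  row 4: b41 a2 b43 b44 a5 b46
Rows 1 and 2 agree on A; apply A→F and equate their F entries.
Rows 1 and 4 agree on B; apply B→A and equate their A entries.
Rows 1 and 4 agree on A; apply A→F and equate their F entries.
Rows 1 and 4 agree on F; apply F→D and equate their D entries.
No row becomes fully distinguished — the join is lossy.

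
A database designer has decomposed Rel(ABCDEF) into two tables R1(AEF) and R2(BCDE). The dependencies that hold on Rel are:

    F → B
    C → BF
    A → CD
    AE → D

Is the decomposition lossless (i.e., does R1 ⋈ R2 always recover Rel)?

Common attributes: R1 ∩ R2 = {E}.
No dependency enlarges {E}, so (E)⁺ = {E}.
The closure contains neither all of R1 = {AEF} nor all of R2 = {BCDE}, so the common attributes are not a superkey of either fragment. The join is lossy.

No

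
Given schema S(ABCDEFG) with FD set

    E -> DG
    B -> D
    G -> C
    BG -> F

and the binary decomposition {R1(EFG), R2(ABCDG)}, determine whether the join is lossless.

Common attributes: R1 ∩ R2 = {G}.
Closure of {G}: G → C applies, adding C. So (G)⁺ = {CG}.
The closure contains neither all of R1 = {EFG} nor all of R2 = {ABCDG}, so the common attributes are not a superkey of either fragment. The join is lossy.

No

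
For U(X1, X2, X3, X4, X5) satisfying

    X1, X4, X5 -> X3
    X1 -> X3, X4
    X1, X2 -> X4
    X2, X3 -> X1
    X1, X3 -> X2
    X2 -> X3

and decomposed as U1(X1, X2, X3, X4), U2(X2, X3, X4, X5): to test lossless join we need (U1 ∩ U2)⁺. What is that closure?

U1 ∩ U2 = {X2, X3, X4}.
X2, X3 → X1 applies, adding X1
Closure: {X1, X2, X3, X4}.

X1, X2, X3, X4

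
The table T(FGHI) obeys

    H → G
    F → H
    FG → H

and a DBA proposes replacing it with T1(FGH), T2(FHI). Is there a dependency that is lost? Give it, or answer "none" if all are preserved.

H → G lies within T1.
F → H lies within T1.
FG → H lies within T1.
Every dependency is enforceable on the fragments, so the decomposition is dependency-preserving.

none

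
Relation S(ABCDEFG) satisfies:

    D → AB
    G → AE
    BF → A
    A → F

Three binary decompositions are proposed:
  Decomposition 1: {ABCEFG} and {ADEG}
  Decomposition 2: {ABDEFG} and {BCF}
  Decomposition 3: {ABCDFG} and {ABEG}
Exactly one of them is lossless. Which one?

Decomposition 1: common = {AEG}, closure = {AEFG} → lossy.
Decomposition 2: common = {BF}, closure = {ABF} → lossy.
Decomposition 3: common = {ABG}, closure = {ABEFG} → lossless.

Decomposition 3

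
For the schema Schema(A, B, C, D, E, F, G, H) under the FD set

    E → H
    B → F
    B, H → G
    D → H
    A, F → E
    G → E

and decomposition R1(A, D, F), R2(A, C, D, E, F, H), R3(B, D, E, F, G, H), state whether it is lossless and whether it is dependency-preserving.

Lossless test (chase): Rows 1 and 2 agree on D; apply D→H and equate their H entries. Rows 1 and 2 agree on A, F; apply A, F→E and equate their E entries. No row becomes fully distinguished — the join is lossy.
Dependency preservation: every FD's attributes lie within a single fragment, so each can be enforced locally — preserved.

lossy but dependency-preserving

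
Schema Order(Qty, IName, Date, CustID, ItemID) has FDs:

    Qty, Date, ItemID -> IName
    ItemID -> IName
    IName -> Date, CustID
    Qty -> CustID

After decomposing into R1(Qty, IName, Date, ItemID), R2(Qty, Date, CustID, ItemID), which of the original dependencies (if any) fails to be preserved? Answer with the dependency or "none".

Check IName → Date, CustID: no single fragment contains all of {IName, Date, CustID}, and the restricted closure of {IName} across the fragments never reaches {Date, CustID}.
Qty, Date, ItemID → IName is preserved.
ItemID → IName is preserved.
Qty → CustID is preserved.

IName -> Date, CustID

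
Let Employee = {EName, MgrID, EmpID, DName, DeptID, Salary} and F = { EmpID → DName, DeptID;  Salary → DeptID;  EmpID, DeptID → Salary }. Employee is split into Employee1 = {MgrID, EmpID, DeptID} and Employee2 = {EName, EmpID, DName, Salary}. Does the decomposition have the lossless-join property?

Common attributes: Employee1 ∩ Employee2 = {EmpID}.
Closure of {EmpID}: EmpID → DName, DeptID applies, adding DName, DeptID; EmpID, DeptID → Salary applies, adding Salary. So (EmpID)⁺ = {EmpID, DName, DeptID, Salary}.
The closure contains neither all of Employee1 = {MgrID, EmpID, DeptID} nor all of Employee2 = {EName, EmpID, DName, Salary}, so the common attributes are not a superkey of either fragment. The join is lossy.

No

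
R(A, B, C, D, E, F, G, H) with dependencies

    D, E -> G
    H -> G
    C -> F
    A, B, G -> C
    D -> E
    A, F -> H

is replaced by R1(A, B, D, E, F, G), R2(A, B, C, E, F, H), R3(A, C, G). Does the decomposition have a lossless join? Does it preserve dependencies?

lossless but not dependency-preserving

Lossless test (chase): Rows 2 and 3 agree on C; apply C→F and equate their F entries. Rows 1 and 2 agree on A, F; apply A, F→H and equate their H entries. Rows 1 and 3 agree on A, F; apply A, F→H and equate their H entries. Rows 1 and 2 agree on H; apply H→G and equate their G entries. Rows 1 and 2 agree on A, B, G; apply A, B, G→C and equate their C entries. Row 1 is now all distinguished symbols — the join is lossless.
Dependency preservation: the restricted closure of {H} across the fragments never reaches {G}, so H → G cannot be enforced without a join — not preserved.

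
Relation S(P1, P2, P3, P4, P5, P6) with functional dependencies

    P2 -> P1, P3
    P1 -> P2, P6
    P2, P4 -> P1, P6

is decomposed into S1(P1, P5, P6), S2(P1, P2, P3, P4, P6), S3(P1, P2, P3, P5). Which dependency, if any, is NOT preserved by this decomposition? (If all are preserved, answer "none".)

P2 → P1, P3 lies within S2.
P1 → P2, P6 lies within S2.
P2, P4 → P1, P6 lies within S2.
Every dependency is enforceable on the fragments, so the decomposition is dependency-preserving.

none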